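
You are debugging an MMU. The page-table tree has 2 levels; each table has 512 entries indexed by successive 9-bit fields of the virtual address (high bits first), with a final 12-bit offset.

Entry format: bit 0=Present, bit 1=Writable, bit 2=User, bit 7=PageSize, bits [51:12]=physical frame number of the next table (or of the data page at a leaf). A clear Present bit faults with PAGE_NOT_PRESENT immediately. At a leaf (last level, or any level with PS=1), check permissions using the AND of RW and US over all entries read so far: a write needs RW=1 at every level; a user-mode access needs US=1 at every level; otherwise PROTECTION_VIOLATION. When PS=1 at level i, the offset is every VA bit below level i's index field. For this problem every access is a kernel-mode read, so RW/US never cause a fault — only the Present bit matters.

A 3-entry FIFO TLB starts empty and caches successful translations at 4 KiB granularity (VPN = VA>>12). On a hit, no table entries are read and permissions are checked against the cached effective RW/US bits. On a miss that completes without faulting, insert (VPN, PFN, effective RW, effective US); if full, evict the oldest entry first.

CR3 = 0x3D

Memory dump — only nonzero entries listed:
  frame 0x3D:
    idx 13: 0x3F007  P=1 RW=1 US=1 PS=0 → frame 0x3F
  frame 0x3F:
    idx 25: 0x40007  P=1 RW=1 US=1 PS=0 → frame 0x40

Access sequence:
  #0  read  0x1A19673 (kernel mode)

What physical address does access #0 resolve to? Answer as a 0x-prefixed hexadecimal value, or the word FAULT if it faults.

Walk each access:
#0 VA=0x1A19673 (r,kernel):
  L0 @0x3D[13] → 0x3F007  P=1,RW=1,US=1,PS=0
  L1 @0x3F[25] → 0x40007  P=1,RW=1,US=1,PS=0
  → PA=0x40673  (2 entries read)

Access #0 PA: 0x40673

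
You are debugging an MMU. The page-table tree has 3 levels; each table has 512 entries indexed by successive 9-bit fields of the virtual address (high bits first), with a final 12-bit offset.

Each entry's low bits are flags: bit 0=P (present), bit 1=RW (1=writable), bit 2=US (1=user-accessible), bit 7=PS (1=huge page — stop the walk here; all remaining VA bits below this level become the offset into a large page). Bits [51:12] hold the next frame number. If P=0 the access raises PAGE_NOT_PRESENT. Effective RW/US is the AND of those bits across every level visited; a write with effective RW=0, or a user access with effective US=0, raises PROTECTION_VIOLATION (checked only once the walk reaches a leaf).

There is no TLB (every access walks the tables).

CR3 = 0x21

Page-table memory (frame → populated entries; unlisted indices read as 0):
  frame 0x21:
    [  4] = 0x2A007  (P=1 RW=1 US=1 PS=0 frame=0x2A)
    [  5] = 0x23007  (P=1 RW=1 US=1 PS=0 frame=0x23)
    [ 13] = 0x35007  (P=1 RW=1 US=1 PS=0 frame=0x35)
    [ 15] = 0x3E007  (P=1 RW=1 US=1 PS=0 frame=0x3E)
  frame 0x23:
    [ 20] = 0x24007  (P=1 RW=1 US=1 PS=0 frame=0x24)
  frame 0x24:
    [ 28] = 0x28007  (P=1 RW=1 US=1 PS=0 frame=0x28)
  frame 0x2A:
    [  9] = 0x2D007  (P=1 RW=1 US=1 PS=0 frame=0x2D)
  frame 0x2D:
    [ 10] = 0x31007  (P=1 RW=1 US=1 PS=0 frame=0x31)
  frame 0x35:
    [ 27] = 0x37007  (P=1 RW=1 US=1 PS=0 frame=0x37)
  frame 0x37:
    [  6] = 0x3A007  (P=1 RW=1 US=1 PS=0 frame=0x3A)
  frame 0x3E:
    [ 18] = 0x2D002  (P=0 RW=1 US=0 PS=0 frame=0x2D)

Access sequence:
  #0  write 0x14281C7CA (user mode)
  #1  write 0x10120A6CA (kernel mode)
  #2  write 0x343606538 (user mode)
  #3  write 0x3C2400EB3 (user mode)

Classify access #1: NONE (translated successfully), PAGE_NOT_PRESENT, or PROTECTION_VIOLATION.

Per-access translation:
#0 VA=0x14281C7CA (w,user):
  [0] read 0x21 idx=5: raw=0x23007 flags P=1 W=1 U=1 S=0
  [1] read 0x23 idx=20: raw=0x24007 flags P=1 W=1 U=1 S=0
  [2] read 0x24 idx=28: raw=0x28007 flags P=1 W=1 U=1 S=0
  → PA=0x287CA  (3 entries read)
#1 VA=0x10120A6CA (w,kernel):
  [0] read 0x21 idx=4: raw=0x2A007 flags P=1 W=1 U=1 S=0
  [1] read 0x2A idx=9: raw=0x2D007 flags P=1 W=1 U=1 S=0
  [2] read 0x2D idx=10: raw=0x31007 flags P=1 W=1 U=1 S=0
  → PA=0x316CA  (3 entries read)
#2 VA=0x343606538 (w,user):
  [0] read 0x21 idx=13: raw=0x35007 flags P=1 W=1 U=1 S=0
  [1] read 0x35 idx=27: raw=0x37007 flags P=1 W=1 U=1 S=0
  [2] read 0x37 idx=6: raw=0x3A007 flags P=1 W=1 U=1 S=0
  → PA=0x3A538  (3 entries read)
#3 VA=0x3C2400EB3 (w,user):
  [0] read 0x21 idx=15: raw=0x3E007 flags P=1 W=1 U=1 S=0
  [1] read 0x3E idx=18: raw=0x2D002 flags P=0 W=1 U=0 S=0
  ⇒ fault: PAGE_NOT_PRESENT  — 2 lookups

Access #1 fault: NONE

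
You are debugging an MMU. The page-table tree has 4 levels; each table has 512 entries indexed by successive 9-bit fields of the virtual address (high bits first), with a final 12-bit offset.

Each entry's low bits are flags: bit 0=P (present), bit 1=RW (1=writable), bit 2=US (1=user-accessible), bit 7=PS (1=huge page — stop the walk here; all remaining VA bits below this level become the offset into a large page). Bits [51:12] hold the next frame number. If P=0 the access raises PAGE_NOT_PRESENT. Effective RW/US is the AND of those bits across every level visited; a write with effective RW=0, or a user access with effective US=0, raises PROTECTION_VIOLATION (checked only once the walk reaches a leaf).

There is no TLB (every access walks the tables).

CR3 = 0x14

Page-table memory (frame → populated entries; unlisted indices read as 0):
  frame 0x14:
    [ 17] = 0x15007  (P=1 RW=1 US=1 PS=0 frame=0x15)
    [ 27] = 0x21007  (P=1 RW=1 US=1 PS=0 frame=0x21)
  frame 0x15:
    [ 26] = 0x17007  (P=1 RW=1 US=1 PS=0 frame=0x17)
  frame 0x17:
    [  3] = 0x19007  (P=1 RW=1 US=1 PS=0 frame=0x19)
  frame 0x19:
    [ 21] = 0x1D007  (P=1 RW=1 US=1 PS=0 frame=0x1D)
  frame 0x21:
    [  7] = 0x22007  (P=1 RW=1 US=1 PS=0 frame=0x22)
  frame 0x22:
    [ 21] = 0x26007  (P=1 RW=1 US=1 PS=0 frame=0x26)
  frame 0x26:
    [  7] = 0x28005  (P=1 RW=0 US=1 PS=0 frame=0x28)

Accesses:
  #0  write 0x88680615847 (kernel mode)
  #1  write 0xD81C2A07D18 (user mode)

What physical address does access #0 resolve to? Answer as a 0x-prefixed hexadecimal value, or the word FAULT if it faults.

Trace:
#0 VA=0x88680615847 (w,kernel):
  lvl0: tbl 0x14, slot 17 ⇒ 0x15007 (P1/RW1/US1/PS0)
  lvl1: tbl 0x15, slot 26 ⇒ 0x17007 (P1/RW1/US1/PS0)
  lvl2: tbl 0x17, slot 3 ⇒ 0x19007 (P1/RW1/US1/PS0)
  lvl3: tbl 0x19, slot 21 ⇒ 0x1D007 (P1/RW1/US1/PS0)
  → PA=0x1D847  (4 entries read)
#1 VA=0xD81C2A07D18 (w,user):
  lvl0: tbl 0x14, slot 27 ⇒ 0x21007 (P1/RW1/US1/PS0)
  lvl1: tbl 0x21, slot 7 ⇒ 0x22007 (P1/RW1/US1/PS0)
  lvl2: tbl 0x22, slot 21 ⇒ 0x26007 (P1/RW1/US1/PS0)
  lvl3: tbl 0x26, slot 7 ⇒ 0x28005 (P1/RW0/US1/PS0)
  ✗ PROTECTION_VIOLATION  [4 reads]

Access #0 PA: 0x1D847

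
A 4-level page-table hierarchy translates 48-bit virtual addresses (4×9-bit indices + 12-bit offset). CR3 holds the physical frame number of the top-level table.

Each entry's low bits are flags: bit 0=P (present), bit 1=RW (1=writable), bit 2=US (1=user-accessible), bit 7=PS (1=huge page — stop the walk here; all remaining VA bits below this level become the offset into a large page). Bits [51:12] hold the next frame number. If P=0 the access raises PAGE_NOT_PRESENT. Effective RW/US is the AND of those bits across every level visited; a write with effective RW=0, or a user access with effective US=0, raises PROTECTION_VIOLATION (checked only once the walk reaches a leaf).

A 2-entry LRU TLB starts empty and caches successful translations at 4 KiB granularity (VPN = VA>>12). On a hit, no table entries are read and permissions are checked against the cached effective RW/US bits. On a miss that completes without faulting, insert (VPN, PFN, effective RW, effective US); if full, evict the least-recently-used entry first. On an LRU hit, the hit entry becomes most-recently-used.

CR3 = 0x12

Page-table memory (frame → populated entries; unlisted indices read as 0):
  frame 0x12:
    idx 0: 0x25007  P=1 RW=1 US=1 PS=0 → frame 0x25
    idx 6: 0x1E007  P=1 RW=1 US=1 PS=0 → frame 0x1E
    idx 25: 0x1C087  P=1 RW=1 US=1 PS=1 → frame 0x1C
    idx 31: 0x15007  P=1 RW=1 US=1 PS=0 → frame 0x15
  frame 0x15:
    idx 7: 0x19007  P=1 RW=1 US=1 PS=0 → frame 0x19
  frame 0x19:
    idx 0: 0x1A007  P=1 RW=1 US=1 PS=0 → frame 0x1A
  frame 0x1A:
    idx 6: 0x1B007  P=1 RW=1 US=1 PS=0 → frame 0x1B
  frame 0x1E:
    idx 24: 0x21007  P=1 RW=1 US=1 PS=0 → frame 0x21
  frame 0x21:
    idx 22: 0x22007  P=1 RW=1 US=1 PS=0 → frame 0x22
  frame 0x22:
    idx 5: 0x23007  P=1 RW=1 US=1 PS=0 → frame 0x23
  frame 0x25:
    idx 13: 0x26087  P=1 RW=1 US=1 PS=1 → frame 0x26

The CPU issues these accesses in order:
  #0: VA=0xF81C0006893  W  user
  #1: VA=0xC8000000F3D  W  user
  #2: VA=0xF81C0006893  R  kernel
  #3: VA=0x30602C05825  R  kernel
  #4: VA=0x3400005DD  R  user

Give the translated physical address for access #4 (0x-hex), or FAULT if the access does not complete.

Trace:
#0 VA=0xF81C0006893 (w,user):
  [0] read 0x12 idx=31: raw=0x15007 flags P=1 W=1 U=1 S=0
  [1] read 0x15 idx=7: raw=0x19007 flags P=1 W=1 U=1 S=0
  [2] read 0x19 idx=0: raw=0x1A007 flags P=1 W=1 U=1 S=0
  [3] read 0x1A idx=6: raw=0x1B007 flags P=1 W=1 U=1 S=0
  → PA=0x1B893  (4 entries read)
#1 VA=0xC8000000F3D (w,user):
  [0] read 0x12 idx=25: raw=0x1C087 flags P=1 W=1 U=1 S=1
  → PA=0x1CF3D (huge @L0)  (1 entries read)
#2 VA=0xF81C0006893 (r,kernel):
  TLB hit vpn=0xF81C0006 → PA=0x1B893
#3 VA=0x30602C05825 (r,kernel):
  [0] read 0x12 idx=6: raw=0x1E007 flags P=1 W=1 U=1 S=0
  [1] read 0x1E idx=24: raw=0x21007 flags P=1 W=1 U=1 S=0
  [2] read 0x21 idx=22: raw=0x22007 flags P=1 W=1 U=1 S=0
  [3] read 0x22 idx=5: raw=0x23007 flags P=1 W=1 U=1 S=0
  → PA=0x23825  (4 entries read)
#4 VA=0x3400005DD (r,user):
  [0] read 0x12 idx=0: raw=0x25007 flags P=1 W=1 U=1 S=0
  [1] read 0x25 idx=13: raw=0x26087 flags P=1 W=1 U=1 S=1
  → PA=0x265DD (huge @L1)  (2 entries read)

Access #4 PA: 0x265DD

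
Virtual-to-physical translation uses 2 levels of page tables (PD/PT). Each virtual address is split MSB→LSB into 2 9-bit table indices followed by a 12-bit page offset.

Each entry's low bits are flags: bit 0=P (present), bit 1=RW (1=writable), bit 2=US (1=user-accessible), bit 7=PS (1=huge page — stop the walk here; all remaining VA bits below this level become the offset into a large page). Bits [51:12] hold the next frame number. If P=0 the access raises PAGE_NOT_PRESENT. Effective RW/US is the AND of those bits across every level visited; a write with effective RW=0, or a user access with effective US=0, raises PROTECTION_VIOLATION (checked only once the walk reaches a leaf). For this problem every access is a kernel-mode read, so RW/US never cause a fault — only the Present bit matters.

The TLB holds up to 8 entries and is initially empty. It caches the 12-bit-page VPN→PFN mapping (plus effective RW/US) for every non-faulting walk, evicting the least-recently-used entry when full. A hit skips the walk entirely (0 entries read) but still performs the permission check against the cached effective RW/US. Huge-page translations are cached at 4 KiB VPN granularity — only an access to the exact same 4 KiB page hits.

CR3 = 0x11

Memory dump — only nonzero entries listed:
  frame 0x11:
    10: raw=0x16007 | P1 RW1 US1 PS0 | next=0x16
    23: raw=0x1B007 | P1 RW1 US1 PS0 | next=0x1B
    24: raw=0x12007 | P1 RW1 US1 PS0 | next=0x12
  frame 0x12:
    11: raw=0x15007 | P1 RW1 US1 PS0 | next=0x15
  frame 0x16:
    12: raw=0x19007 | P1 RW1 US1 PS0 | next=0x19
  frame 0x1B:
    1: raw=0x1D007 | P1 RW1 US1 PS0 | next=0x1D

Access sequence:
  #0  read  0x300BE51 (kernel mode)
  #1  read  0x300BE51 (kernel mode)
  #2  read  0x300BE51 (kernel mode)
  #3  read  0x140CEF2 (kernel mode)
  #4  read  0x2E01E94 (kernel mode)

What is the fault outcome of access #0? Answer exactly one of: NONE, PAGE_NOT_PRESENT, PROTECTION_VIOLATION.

Walk each access:
#0 VA=0x300BE51 (r,kernel):
  lvl0: tbl 0x11, slot 24 ⇒ 0x12007 (P1/RW1/US1/PS0)
  lvl1: tbl 0x12, slot 11 ⇒ 0x15007 (P1/RW1/US1/PS0)
  ✓ 0x15E51  — 2 lookups
#1 VA=0x300BE51 (r,kernel):
  TLB hit vpn=0x300B → PA=0x15E51
#2 VA=0x300BE51 (r,kernel):
  TLB hit vpn=0x300B → PA=0x15E51
#3 VA=0x140CEF2 (r,kernel):
  lvl0: tbl 0x11, slot 10 ⇒ 0x16007 (P1/RW1/US1/PS0)
  lvl1: tbl 0x16, slot 12 ⇒ 0x19007 (P1/RW1/US1/PS0)
  ✓ 0x19EF2  — 2 lookups
#4 VA=0x2E01E94 (r,kernel):
  lvl0: tbl 0x11, slot 23 ⇒ 0x1B007 (P1/RW1/US1/PS0)
  lvl1: tbl 0x1B, slot 1 ⇒ 0x1D007 (P1/RW1/US1/PS0)
  ✓ 0x1DE94  — 2 lookups

Access #0 fault: NONE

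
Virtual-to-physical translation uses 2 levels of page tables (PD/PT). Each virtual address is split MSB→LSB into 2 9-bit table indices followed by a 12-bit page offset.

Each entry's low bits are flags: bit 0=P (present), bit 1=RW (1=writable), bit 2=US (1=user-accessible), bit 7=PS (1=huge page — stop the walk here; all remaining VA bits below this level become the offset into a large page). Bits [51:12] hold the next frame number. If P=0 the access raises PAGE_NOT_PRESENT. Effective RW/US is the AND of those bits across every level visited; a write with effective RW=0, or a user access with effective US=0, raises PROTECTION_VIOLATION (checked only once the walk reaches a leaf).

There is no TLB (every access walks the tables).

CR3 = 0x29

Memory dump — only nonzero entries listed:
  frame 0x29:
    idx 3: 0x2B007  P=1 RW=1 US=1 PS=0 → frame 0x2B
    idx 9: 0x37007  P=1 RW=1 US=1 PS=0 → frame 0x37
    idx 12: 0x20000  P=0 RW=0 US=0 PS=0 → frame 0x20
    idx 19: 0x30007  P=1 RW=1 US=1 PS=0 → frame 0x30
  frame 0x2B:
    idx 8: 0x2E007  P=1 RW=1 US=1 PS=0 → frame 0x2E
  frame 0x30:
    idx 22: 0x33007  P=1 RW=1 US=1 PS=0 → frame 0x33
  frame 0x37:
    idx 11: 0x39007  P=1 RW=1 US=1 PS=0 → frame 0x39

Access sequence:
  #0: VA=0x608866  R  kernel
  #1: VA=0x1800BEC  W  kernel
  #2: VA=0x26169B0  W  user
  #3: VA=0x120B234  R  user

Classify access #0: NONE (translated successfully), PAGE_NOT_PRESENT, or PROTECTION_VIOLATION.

Walk each access:
#0 VA=0x608866 (r,kernel):
  lvl0: tbl 0x29, slot 3 ⇒ 0x2B007 (P1/RW1/US1/PS0)
  lvl1: tbl 0x2B, slot 8 ⇒ 0x2E007 (P1/RW1/US1/PS0)
  → PA=0x2E866  (2 entries read)
#1 VA=0x1800BEC (w,kernel):
  lvl0: tbl 0x29, slot 12 ⇒ 0x20000 (P0/RW0/US0/PS0)
  ⇒ fault: PAGE_NOT_PRESENT  — 1 lookups
#2 VA=0x26169B0 (w,user):
  lvl0: tbl 0x29, slot 19 ⇒ 0x30007 (P1/RW1/US1/PS0)
  lvl1: tbl 0x30, slot 22 ⇒ 0x33007 (P1/RW1/US1/PS0)
  → PA=0x339B0  (2 entries read)
#3 VA=0x120B234 (r,user):
  lvl0: tbl 0x29, slot 9 ⇒ 0x37007 (P1/RW1/US1/PS0)
  lvl1: tbl 0x37, slot 11 ⇒ 0x39007 (P1/RW1/US1/PS0)
  → PA=0x39234  (2 entries read)

Access #0 fault: NONE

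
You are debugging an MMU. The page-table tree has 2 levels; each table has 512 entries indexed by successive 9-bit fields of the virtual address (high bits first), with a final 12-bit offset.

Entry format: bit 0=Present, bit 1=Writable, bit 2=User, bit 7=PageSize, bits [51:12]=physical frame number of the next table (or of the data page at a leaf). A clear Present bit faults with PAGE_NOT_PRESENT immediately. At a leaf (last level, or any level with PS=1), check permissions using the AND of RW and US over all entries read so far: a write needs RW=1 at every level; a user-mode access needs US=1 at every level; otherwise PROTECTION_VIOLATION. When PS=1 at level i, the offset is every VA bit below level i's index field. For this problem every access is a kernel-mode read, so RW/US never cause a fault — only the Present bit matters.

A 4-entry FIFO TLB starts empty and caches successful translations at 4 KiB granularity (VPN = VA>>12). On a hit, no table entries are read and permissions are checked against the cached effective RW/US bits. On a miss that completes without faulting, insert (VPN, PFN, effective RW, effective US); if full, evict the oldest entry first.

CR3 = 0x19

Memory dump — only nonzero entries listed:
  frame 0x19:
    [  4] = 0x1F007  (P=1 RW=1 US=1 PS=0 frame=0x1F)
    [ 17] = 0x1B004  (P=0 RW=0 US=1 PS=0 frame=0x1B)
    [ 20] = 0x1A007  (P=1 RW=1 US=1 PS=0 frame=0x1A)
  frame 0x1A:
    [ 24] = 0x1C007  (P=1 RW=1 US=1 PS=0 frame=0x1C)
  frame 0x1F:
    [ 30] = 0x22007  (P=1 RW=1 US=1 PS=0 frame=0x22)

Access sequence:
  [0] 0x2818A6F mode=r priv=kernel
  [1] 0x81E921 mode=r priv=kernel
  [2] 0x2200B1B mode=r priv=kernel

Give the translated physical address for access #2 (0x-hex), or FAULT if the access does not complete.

Walk each access:
#0 VA=0x2818A6F (r,kernel):
  lvl0: tbl 0x19, slot 20 ⇒ 0x1A007 (P1/RW1/US1/PS0)
  lvl1: tbl 0x1A, slot 24 ⇒ 0x1C007 (P1/RW1/US1/PS0)
  ✓ 0x1CA6F  — 2 lookups
#1 VA=0x81E921 (r,kernel):
  lvl0: tbl 0x19, slot 4 ⇒ 0x1F007 (P1/RW1/US1/PS0)
  lvl1: tbl 0x1F, slot 30 ⇒ 0x22007 (P1/RW1/US1/PS0)
  ✓ 0x22921  — 2 lookups
#2 VA=0x2200B1B (r,kernel):
  lvl0: tbl 0x19, slot 17 ⇒ 0x1B004 (P0/RW0/US1/PS0)
  ✗ PAGE_NOT_PRESENT  [1 reads]

Access #2 PA: FAULT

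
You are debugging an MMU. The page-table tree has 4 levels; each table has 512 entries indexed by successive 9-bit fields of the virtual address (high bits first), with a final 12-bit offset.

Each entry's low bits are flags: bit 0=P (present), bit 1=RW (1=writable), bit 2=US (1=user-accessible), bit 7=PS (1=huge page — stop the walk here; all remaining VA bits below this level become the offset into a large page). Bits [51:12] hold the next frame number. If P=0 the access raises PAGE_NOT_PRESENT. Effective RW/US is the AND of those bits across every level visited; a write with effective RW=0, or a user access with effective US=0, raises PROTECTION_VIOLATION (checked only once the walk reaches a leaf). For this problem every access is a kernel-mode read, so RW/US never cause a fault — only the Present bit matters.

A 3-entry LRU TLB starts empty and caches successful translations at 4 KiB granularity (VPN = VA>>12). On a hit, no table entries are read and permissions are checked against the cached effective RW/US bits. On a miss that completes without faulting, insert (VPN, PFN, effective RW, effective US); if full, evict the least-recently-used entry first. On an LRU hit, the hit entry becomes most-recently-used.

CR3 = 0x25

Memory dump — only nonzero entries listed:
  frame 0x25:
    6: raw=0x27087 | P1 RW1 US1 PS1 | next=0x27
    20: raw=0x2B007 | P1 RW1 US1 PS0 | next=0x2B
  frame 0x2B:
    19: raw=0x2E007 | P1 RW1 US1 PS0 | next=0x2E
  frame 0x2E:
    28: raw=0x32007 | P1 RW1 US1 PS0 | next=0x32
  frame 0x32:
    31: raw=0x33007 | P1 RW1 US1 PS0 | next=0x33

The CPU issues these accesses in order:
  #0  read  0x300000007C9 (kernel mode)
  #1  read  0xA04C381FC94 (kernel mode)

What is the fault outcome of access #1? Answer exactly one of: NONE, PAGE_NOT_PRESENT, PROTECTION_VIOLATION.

Walk each access:
#0 VA=0x300000007C9 (r,kernel):
  [0] read 0x25 idx=6: raw=0x27087 flags P=1 W=1 U=1 S=1
  ✓ 0x277C9 (huge @L0)  — 1 lookups
#1 VA=0xA04C381FC94 (r,kernel):
  [0] read 0x25 idx=20: raw=0x2B007 flags P=1 W=1 U=1 S=0
  [1] read 0x2B idx=19: raw=0x2E007 flags P=1 W=1 U=1 S=0
  [2] read 0x2E idx=28: raw=0x32007 flags P=1 W=1 U=1 S=0
  [3] read 0x32 idx=31: raw=0x33007 flags P=1 W=1 U=1 S=0
  ✓ 0x33C94  — 4 lookups

Access #1 fault: NONE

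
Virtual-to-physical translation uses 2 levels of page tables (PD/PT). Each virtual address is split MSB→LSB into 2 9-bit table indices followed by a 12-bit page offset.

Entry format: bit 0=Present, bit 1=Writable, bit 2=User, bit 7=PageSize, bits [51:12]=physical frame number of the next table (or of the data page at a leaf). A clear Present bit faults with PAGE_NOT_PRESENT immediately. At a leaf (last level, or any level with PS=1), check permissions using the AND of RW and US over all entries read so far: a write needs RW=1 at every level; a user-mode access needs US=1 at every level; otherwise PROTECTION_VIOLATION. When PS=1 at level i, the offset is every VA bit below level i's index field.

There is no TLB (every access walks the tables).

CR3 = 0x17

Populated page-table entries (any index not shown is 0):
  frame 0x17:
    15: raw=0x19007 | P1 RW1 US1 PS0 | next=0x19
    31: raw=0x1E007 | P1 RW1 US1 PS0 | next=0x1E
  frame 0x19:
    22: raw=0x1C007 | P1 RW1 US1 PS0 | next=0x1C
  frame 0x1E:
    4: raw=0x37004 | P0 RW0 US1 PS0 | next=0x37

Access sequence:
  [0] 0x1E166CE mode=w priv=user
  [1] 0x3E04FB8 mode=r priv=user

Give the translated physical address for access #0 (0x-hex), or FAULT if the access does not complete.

Trace:
#0 VA=0x1E166CE (w,user):
  L0 @0x17[15] → 0x19007  P=1,RW=1,US=1,PS=0
  L1 @0x19[22] → 0x1C007  P=1,RW=1,US=1,PS=0
  ✓ 0x1C6CE  — 2 lookups
#1 VA=0x3E04FB8 (r,user):
  L0 @0x17[31] → 0x1E007  P=1,RW=1,US=1,PS=0
  L1 @0x1E[4] → 0x37004  P=0,RW=0,US=1,PS=0
  ✗ PAGE_NOT_PRESENT  [2 reads]

Access #0 PA: 0x1C6CE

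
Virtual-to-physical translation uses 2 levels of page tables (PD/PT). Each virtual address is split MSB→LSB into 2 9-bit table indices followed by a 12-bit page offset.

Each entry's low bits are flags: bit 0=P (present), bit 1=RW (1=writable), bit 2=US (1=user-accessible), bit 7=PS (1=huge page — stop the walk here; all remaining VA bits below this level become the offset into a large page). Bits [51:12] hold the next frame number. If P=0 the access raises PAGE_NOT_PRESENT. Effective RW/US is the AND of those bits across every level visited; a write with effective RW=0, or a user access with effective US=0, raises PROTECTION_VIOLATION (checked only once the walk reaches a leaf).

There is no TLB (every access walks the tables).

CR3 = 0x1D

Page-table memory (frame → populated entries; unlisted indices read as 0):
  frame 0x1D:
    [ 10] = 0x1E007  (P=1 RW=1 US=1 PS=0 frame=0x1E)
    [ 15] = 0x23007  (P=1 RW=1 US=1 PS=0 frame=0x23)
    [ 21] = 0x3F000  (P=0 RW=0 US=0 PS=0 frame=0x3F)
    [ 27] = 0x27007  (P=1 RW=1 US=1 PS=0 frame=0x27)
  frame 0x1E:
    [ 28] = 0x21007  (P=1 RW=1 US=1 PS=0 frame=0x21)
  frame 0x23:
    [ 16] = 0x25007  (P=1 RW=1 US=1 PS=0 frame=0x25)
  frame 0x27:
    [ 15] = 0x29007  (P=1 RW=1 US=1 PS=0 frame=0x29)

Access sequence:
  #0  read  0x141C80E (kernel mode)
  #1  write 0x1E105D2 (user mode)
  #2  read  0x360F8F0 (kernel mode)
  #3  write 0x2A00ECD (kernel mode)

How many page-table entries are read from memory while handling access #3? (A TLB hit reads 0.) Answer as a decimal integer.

Trace:
#0 VA=0x141C80E (r,kernel):
  [0] read 0x1D idx=10: raw=0x1E007 flags P=1 W=1 U=1 S=0
  [1] read 0x1E idx=28: raw=0x21007 flags P=1 W=1 U=1 S=0
  ⇒ phys 0x2180E  [2 reads]
#1 VA=0x1E105D2 (w,user):
  [0] read 0x1D idx=15: raw=0x23007 flags P=1 W=1 U=1 S=0
  [1] read 0x23 idx=16: raw=0x25007 flags P=1 W=1 U=1 S=0
  ⇒ phys 0x255D2  [2 reads]
#2 VA=0x360F8F0 (r,kernel):
  [0] read 0x1D idx=27: raw=0x27007 flags P=1 W=1 U=1 S=0
  [1] read 0x27 idx=15: raw=0x29007 flags P=1 W=1 U=1 S=0
  ⇒ phys 0x298F0  [2 reads]
#3 VA=0x2A00ECD (w,kernel):
  [0] read 0x1D idx=21: raw=0x3F000 flags P=0 W=0 U=0 S=0
  ✗ PAGE_NOT_PRESENT  [1 reads]

Entries read for #3: 1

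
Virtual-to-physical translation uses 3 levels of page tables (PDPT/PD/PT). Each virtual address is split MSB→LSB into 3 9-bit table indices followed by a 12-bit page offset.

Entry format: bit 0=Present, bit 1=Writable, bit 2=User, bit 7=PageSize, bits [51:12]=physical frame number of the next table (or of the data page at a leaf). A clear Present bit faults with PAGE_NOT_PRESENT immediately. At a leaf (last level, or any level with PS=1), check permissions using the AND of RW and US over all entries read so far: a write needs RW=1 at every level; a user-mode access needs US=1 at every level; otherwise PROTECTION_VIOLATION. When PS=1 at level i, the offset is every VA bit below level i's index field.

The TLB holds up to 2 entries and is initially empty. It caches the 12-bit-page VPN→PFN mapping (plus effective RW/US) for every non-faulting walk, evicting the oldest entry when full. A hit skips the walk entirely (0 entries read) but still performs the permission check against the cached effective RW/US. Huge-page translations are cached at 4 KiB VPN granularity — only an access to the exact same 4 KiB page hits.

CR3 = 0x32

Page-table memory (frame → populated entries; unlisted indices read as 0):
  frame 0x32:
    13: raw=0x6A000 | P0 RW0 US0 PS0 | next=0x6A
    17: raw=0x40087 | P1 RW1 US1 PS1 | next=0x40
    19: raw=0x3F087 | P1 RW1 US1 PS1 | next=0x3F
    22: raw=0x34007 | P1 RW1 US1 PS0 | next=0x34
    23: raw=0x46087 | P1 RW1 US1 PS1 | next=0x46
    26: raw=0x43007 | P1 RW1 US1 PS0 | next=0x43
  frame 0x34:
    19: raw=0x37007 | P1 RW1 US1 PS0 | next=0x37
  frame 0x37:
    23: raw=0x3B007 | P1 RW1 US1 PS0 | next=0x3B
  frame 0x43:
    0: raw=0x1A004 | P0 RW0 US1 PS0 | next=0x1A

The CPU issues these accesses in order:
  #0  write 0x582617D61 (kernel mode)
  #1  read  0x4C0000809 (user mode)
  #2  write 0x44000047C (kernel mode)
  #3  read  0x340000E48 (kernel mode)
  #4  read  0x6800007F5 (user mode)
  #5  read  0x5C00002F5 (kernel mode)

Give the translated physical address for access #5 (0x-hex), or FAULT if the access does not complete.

Trace:
#0 VA=0x582617D61 (w,kernel):
  L0 @0x32[22] → 0x34007  P=1,RW=1,US=1,PS=0
  L1 @0x34[19] → 0x37007  P=1,RW=1,US=1,PS=0
  L2 @0x37[23] → 0x3B007  P=1,RW=1,US=1,PS=0
  ✓ 0x3BD61  — 3 lookups
#1 VA=0x4C0000809 (r,user):
  L0 @0x32[19] → 0x3F087  P=1,RW=1,US=1,PS=1
  ✓ 0x3F809 (huge @L0)  — 1 lookups
#2 VA=0x44000047C (w,kernel):
  L0 @0x32[17] → 0x40087  P=1,RW=1,US=1,PS=1
  ✓ 0x4047C (huge @L0)  — 1 lookups
#3 VA=0x340000E48 (r,kernel):
  L0 @0x32[13] → 0x6A000  P=0,RW=0,US=0,PS=0
  ✗ PAGE_NOT_PRESENT  [1 reads]
#4 VA=0x6800007F5 (r,user):
  L0 @0x32[26] → 0x43007  P=1,RW=1,US=1,PS=0
  L1 @0x43[0] → 0x1A004  P=0,RW=0,US=1,PS=0
  ✗ PAGE_NOT_PRESENT  [2 reads]
#5 VA=0x5C00002F5 (r,kernel):
  L0 @0x32[23] → 0x46087  P=1,RW=1,US=1,PS=1
  ✓ 0x462F5 (huge @L0)  — 1 lookups

Access #5 PA: 0x462F5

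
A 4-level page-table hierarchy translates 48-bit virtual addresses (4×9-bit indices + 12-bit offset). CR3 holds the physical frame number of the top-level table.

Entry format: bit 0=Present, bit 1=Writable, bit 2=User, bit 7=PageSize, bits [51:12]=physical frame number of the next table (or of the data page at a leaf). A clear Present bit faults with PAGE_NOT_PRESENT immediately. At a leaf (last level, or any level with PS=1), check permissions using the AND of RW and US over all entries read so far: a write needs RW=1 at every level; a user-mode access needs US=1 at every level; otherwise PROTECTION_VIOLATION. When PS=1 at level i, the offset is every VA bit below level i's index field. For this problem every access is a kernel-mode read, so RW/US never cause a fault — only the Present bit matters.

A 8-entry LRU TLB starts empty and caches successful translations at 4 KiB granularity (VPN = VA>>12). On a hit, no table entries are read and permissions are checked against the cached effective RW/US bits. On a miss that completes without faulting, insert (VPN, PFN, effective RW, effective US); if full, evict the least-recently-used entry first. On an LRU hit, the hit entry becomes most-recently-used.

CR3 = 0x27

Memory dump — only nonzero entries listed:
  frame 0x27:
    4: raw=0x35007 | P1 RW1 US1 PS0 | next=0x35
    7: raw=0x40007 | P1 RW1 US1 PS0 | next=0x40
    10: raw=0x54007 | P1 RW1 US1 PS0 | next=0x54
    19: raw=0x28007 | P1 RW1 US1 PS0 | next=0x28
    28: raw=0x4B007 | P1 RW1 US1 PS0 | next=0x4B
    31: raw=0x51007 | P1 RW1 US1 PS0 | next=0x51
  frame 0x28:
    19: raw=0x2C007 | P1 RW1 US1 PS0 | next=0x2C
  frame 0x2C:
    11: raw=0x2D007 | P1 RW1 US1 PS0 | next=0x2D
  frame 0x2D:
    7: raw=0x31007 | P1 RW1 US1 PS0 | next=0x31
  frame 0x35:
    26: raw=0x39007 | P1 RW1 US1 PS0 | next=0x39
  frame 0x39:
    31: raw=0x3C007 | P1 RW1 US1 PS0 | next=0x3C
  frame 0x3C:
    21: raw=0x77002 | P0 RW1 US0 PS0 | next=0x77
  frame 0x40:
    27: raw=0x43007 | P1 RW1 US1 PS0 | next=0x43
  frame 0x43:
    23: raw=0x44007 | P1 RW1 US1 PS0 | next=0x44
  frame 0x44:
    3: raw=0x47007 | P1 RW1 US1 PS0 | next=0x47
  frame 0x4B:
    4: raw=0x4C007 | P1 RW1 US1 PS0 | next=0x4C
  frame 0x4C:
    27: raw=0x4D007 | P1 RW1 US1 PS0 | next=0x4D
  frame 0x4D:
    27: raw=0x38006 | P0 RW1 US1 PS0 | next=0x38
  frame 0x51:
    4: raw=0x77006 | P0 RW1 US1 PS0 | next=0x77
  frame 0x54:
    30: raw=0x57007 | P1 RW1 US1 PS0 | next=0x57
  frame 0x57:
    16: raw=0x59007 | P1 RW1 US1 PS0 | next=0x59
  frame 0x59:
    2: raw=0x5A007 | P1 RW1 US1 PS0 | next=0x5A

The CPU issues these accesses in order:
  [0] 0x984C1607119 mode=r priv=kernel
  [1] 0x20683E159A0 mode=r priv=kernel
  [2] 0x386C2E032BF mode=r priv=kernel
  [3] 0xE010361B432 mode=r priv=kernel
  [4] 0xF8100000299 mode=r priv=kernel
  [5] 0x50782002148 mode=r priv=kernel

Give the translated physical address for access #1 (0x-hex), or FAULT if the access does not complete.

Trace:
#0 VA=0x984C1607119 (r,kernel):
  [0] read 0x27 idx=19: raw=0x28007 flags P=1 W=1 U=1 S=0
  [1] read 0x28 idx=19: raw=0x2C007 flags P=1 W=1 U=1 S=0
  [2] read 0x2C idx=11: raw=0x2D007 flags P=1 W=1 U=1 S=0
  [3] read 0x2D idx=7: raw=0x31007 flags P=1 W=1 U=1 S=0
  → PA=0x31119  (4 entries read)
#1 VA=0x20683E159A0 (r,kernel):
  [0] read 0x27 idx=4: raw=0x35007 flags P=1 W=1 U=1 S=0
  [1] read 0x35 idx=26: raw=0x39007 flags P=1 W=1 U=1 S=0
  [2] read 0x39 idx=31: raw=0x3C007 flags P=1 W=1 U=1 S=0
  [3] read 0x3C idx=21: raw=0x77002 flags P=0 W=1 U=0 S=0
  ✗ PAGE_NOT_PRESENT  [4 reads]
#2 VA=0x386C2E032BF (r,kernel):
  [0] read 0x27 idx=7: raw=0x40007 flags P=1 W=1 U=1 S=0
  [1] read 0x40 idx=27: raw=0x43007 flags P=1 W=1 U=1 S=0
  [2] read 0x43 idx=23: raw=0x44007 flags P=1 W=1 U=1 S=0
  [3] read 0x44 idx=3: raw=0x47007 flags P=1 W=1 U=1 S=0
  → PA=0x472BF  (4 entries read)
#3 VA=0xE010361B432 (r,kernel):
  [0] read 0x27 idx=28: raw=0x4B007 flags P=1 W=1 U=1 S=0
  [1] read 0x4B idx=4: raw=0x4C007 flags P=1 W=1 U=1 S=0
  [2] read 0x4C idx=27: raw=0x4D007 flags P=1 W=1 U=1 S=0
  [3] read 0x4D idx=27: raw=0x38006 flags P=0 W=1 U=1 S=0
  ✗ PAGE_NOT_PRESENT  [4 reads]
#4 VA=0xF8100000299 (r,kernel):
  [0] read 0x27 idx=31: raw=0x51007 flags P=1 W=1 U=1 S=0
  [1] read 0x51 idx=4: raw=0x77006 flags P=0 W=1 U=1 S=0
  ✗ PAGE_NOT_PRESENT  [2 reads]
#5 VA=0x50782002148 (r,kernel):
  [0] read 0x27 idx=10: raw=0x54007 flags P=1 W=1 U=1 S=0
  [1] read 0x54 idx=30: raw=0x57007 flags P=1 W=1 U=1 S=0
  [2] read 0x57 idx=16: raw=0x59007 flags P=1 W=1 U=1 S=0
  [3] read 0x59 idx=2: raw=0x5A007 flags P=1 W=1 U=1 S=0
  → PA=0x5A148  (4 entries read)

Access #1 PA: FAULT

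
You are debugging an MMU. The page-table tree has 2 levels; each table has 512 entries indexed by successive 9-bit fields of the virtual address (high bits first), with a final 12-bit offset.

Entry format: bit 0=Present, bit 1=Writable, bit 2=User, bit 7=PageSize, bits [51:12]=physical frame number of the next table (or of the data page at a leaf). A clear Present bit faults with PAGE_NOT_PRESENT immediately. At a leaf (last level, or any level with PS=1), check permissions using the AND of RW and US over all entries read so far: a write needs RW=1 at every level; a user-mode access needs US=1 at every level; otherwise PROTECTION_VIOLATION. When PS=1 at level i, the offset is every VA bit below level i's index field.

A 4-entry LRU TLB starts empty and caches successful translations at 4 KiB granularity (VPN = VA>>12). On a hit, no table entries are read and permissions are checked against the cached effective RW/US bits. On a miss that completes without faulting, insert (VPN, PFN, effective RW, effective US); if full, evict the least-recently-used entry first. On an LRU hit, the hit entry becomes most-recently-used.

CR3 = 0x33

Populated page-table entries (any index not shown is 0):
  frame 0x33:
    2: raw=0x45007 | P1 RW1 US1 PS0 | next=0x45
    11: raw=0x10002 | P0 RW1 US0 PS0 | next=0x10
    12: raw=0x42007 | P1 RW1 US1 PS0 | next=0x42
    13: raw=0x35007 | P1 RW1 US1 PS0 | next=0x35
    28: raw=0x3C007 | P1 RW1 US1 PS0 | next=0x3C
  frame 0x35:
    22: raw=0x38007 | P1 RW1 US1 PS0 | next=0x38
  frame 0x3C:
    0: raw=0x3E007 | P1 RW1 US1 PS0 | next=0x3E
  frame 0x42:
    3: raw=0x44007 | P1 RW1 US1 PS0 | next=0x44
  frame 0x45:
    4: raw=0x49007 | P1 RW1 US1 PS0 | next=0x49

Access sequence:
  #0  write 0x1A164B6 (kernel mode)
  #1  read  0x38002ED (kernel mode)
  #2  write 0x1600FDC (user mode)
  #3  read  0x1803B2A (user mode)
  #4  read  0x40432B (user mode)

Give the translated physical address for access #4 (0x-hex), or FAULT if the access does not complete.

Trace:
#0 VA=0x1A164B6 (w,kernel):
  lvl0: tbl 0x33, slot 13 ⇒ 0x35007 (P1/RW1/US1/PS0)
  lvl1: tbl 0x35, slot 22 ⇒ 0x38007 (P1/RW1/US1/PS0)
  ✓ 0x384B6  — 2 lookups
#1 VA=0x38002ED (r,kernel):
  lvl0: tbl 0x33, slot 28 ⇒ 0x3C007 (P1/RW1/US1/PS0)
  lvl1: tbl 0x3C, slot 0 ⇒ 0x3E007 (P1/RW1/US1/PS0)
  ✓ 0x3E2ED  — 2 lookups
#2 VA=0x1600FDC (w,user):
  lvl0: tbl 0x33, slot 11 ⇒ 0x10002 (P0/RW1/US0/PS0)
  ✗ PAGE_NOT_PRESENT  [1 reads]
#3 VA=0x1803B2A (r,user):
  lvl0: tbl 0x33, slot 12 ⇒ 0x42007 (P1/RW1/US1/PS0)
  lvl1: tbl 0x42, slot 3 ⇒ 0x44007 (P1/RW1/US1/PS0)
  ✓ 0x44B2A  — 2 lookups
#4 VA=0x40432B (r,user):
  lvl0: tbl 0x33, slot 2 ⇒ 0x45007 (P1/RW1/US1/PS0)
  lvl1: tbl 0x45, slot 4 ⇒ 0x49007 (P1/RW1/US1/PS0)
  ✓ 0x4932B  — 2 lookups

Access #4 PA: 0x4932B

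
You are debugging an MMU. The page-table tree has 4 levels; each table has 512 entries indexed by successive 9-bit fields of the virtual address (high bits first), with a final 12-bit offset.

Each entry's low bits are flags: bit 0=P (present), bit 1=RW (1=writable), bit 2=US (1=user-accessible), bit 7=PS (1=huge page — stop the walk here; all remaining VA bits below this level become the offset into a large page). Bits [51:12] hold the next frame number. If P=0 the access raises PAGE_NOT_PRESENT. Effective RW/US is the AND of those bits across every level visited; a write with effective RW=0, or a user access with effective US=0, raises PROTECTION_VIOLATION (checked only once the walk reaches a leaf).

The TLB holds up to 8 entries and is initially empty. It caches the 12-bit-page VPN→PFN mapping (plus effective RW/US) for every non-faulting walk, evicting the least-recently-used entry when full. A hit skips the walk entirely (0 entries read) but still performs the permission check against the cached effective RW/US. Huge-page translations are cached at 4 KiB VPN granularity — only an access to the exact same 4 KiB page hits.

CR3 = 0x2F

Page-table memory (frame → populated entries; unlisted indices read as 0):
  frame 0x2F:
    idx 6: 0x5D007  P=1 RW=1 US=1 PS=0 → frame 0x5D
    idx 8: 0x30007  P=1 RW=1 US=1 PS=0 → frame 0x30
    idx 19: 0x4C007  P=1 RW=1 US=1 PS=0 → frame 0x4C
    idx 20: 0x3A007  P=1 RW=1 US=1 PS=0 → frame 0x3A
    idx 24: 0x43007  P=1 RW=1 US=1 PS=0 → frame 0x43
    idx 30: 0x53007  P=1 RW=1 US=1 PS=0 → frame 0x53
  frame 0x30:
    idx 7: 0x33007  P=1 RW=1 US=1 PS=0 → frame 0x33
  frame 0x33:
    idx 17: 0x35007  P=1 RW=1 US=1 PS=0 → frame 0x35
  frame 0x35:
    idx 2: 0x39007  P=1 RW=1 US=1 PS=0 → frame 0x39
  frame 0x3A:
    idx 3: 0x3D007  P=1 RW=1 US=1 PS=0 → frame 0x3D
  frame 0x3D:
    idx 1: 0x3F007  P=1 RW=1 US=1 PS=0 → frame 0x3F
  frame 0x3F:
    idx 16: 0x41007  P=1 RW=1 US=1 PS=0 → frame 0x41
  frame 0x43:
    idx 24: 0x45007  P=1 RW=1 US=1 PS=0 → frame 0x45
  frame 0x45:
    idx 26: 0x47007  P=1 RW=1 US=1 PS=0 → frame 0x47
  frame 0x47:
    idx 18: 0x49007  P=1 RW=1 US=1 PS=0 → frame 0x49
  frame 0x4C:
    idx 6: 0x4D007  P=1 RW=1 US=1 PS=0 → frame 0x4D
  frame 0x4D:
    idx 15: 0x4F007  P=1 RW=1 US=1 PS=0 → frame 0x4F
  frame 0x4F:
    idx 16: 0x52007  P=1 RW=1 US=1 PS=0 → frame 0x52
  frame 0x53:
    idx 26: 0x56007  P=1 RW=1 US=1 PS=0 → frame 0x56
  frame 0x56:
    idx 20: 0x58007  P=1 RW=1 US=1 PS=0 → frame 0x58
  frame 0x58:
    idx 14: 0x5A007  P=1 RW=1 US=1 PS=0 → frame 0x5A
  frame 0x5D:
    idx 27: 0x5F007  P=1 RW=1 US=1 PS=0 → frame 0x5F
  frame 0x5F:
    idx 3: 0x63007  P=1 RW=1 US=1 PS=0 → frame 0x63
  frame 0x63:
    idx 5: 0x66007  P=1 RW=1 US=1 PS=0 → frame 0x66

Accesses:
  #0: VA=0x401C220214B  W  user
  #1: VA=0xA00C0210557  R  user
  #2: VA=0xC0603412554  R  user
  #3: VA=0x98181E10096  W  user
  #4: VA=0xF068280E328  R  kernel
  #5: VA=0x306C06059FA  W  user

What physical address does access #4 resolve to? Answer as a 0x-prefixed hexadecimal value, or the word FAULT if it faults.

Per-access translation:
#0 VA=0x401C220214B (w,user):
  [0] read 0x2F idx=8: raw=0x30007 flags P=1 W=1 U=1 S=0
  [1] read 0x30 idx=7: raw=0x33007 flags P=1 W=1 U=1 S=0
  [2] read 0x33 idx=17: raw=0x35007 flags P=1 W=1 U=1 S=0
  [3] read 0x35 idx=2: raw=0x39007 flags P=1 W=1 U=1 S=0
  → PA=0x3914B  (4 entries read)
#1 VA=0xA00C0210557 (r,user):
  [0] read 0x2F idx=20: raw=0x3A007 flags P=1 W=1 U=1 S=0
  [1] read 0x3A idx=3: raw=0x3D007 flags P=1 W=1 U=1 S=0
  [2] read 0x3D idx=1: raw=0x3F007 flags P=1 W=1 U=1 S=0
  [3] read 0x3F idx=16: raw=0x41007 flags P=1 W=1 U=1 S=0
  → PA=0x41557  (4 entries read)
#2 VA=0xC0603412554 (r,user):
  [0] read 0x2F idx=24: raw=0x43007 flags P=1 W=1 U=1 S=0
  [1] read 0x43 idx=24: raw=0x45007 flags P=1 W=1 U=1 S=0
  [2] read 0x45 idx=26: raw=0x47007 flags P=1 W=1 U=1 S=0
  [3] read 0x47 idx=18: raw=0x49007 flags P=1 W=1 U=1 S=0
  → PA=0x49554  (4 entries read)
#3 VA=0x98181E10096 (w,user):
  [0] read 0x2F idx=19: raw=0x4C007 flags P=1 W=1 U=1 S=0
  [1] read 0x4C idx=6: raw=0x4D007 flags P=1 W=1 U=1 S=0
  [2] read 0x4D idx=15: raw=0x4F007 flags P=1 W=1 U=1 S=0
  [3] read 0x4F idx=16: raw=0x52007 flags P=1 W=1 U=1 S=0
  → PA=0x52096  (4 entries read)
#4 VA=0xF068280E328 (r,kernel):
  [0] read 0x2F idx=30: raw=0x53007 flags P=1 W=1 U=1 S=0
  [1] read 0x53 idx=26: raw=0x56007 flags P=1 W=1 U=1 S=0
  [2] read 0x56 idx=20: raw=0x58007 flags P=1 W=1 U=1 S=0
  [3] read 0x58 idx=14: raw=0x5A007 flags P=1 W=1 U=1 S=0
  → PA=0x5A328  (4 entries read)
#5 VA=0x306C06059FA (w,user):
  [0] read 0x2F idx=6: raw=0x5D007 flags P=1 W=1 U=1 S=0
  [1] read 0x5D idx=27: raw=0x5F007 flags P=1 W=1 U=1 S=0
  [2] read 0x5F idx=3: raw=0x63007 flags P=1 W=1 U=1 S=0
  [3] read 0x63 idx=5: raw=0x66007 flags P=1 W=1 U=1 S=0
  → PA=0x669FA  (4 entries read)

Access #4 PA: 0x5A328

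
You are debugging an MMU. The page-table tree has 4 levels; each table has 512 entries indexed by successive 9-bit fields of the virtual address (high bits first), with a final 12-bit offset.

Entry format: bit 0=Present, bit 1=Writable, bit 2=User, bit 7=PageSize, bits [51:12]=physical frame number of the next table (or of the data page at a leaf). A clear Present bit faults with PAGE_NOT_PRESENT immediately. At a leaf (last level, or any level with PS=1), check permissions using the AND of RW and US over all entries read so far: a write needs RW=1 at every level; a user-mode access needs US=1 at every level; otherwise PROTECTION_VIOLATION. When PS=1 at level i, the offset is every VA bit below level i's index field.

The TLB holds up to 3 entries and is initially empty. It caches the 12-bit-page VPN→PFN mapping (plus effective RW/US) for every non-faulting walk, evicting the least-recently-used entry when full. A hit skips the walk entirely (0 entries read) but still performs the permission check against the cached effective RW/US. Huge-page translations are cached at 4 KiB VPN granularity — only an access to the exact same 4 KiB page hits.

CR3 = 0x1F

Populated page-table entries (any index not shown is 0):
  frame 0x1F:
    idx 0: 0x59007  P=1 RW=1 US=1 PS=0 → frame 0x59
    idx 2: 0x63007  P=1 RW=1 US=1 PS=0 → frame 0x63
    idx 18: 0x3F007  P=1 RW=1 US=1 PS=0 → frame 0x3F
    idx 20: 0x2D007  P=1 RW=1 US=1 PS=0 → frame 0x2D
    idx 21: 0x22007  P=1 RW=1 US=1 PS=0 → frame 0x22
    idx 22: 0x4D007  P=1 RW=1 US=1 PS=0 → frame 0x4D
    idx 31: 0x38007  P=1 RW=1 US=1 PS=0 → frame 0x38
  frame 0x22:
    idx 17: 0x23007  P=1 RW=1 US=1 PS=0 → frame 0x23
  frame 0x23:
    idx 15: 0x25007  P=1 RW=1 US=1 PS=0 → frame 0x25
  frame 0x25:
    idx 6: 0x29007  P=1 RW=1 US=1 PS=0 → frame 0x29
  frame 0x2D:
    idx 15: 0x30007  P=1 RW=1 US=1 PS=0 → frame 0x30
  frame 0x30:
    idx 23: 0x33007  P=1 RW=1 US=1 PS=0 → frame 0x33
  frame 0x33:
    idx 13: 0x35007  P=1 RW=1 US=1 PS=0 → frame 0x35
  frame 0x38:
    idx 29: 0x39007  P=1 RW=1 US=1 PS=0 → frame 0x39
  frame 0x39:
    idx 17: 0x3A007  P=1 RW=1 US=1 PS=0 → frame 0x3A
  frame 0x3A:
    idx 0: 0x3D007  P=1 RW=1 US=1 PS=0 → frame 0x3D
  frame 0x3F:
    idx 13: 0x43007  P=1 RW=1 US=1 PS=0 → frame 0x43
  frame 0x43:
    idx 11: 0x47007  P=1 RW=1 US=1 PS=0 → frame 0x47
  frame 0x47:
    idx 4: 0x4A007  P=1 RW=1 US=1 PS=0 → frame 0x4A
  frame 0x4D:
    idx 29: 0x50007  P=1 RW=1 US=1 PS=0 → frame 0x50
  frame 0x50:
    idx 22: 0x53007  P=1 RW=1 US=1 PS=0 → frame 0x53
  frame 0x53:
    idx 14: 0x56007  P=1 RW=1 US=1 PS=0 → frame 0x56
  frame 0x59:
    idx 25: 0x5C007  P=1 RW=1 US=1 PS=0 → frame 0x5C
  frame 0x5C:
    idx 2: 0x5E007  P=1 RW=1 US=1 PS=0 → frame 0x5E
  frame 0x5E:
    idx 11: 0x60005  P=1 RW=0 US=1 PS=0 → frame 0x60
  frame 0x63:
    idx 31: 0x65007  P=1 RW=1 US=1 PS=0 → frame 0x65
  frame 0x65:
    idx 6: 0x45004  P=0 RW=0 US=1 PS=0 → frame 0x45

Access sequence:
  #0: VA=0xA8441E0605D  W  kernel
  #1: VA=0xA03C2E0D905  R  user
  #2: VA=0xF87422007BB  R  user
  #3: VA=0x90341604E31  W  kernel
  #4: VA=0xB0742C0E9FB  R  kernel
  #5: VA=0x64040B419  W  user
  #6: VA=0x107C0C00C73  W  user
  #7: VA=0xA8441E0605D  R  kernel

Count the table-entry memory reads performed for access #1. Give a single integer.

Trace:
#0 VA=0xA8441E0605D (w,kernel):
  [0] read 0x1F idx=21: raw=0x22007 flags P=1 W=1 U=1 S=0
  [1] read 0x22 idx=17: raw=0x23007 flags P=1 W=1 U=1 S=0
  [2] read 0x23 idx=15: raw=0x25007 flags P=1 W=1 U=1 S=0
  [3] read 0x25 idx=6: raw=0x29007 flags P=1 W=1 U=1 S=0
  → PA=0x2905D  (4 entries read)
#1 VA=0xA03C2E0D905 (r,user):
  [0] read 0x1F idx=20: raw=0x2D007 flags P=1 W=1 U=1 S=0
  [1] read 0x2D idx=15: raw=0x30007 flags P=1 W=1 U=1 S=0
  [2] read 0x30 idx=23: raw=0x33007 flags P=1 W=1 U=1 S=0
  [3] read 0x33 idx=13: raw=0x35007 flags P=1 W=1 U=1 S=0
  → PA=0x35905  (4 entries read)
#2 VA=0xF87422007BB (r,user):
  [0] read 0x1F idx=31: raw=0x38007 flags P=1 W=1 U=1 S=0
  [1] read 0x38 idx=29: raw=0x39007 flags P=1 W=1 U=1 S=0
  [2] read 0x39 idx=17: raw=0x3A007 flags P=1 W=1 U=1 S=0
  [3] read 0x3A idx=0: raw=0x3D007 flags P=1 W=1 U=1 S=0
  → PA=0x3D7BB  (4 entries read)
#3 VA=0x90341604E31 (w,kernel):
  [0] read 0x1F idx=18: raw=0x3F007 flags P=1 W=1 U=1 S=0
  [1] read 0x3F idx=13: raw=0x43007 flags P=1 W=1 U=1 S=0
  [2] read 0x43 idx=11: raw=0x47007 flags P=1 W=1 U=1 S=0
  [3] read 0x47 idx=4: raw=0x4A007 flags P=1 W=1 U=1 S=0
  → PA=0x4AE31  (4 entries read)
#4 VA=0xB0742C0E9FB (r,kernel):
  [0] read 0x1F idx=22: raw=0x4D007 flags P=1 W=1 U=1 S=0
  [1] read 0x4D idx=29: raw=0x50007 flags P=1 W=1 U=1 S=0
  [2] read 0x50 idx=22: raw=0x53007 flags P=1 W=1 U=1 S=0
  [3] read 0x53 idx=14: raw=0x56007 flags P=1 W=1 U=1 S=0
  → PA=0x569FB  (4 entries read)
#5 VA=0x64040B419 (w,user):
  [0] read 0x1F idx=0: raw=0x59007 flags P=1 W=1 U=1 S=0
  [1] read 0x59 idx=25: raw=0x5C007 flags P=1 W=1 U=1 S=0
  [2] read 0x5C idx=2: raw=0x5E007 flags P=1 W=1 U=1 S=0
  [3] read 0x5E idx=11: raw=0x60005 flags P=1 W=0 U=1 S=0
  ⇒ fault: PROTECTION_VIOLATION  — 4 lookups
#6 VA=0x107C0C00C73 (w,user):
  [0] read 0x1F idx=2: raw=0x63007 flags P=1 W=1 U=1 S=0
  [1] read 0x63 idx=31: raw=0x65007 flags P=1 W=1 U=1 S=0
  [2] read 0x65 idx=6: raw=0x45004 flags P=0 W=0 U=1 S=0
  ⇒ fault: PAGE_NOT_PRESENT  — 3 lookups
#7 VA=0xA8441E0605D (r,kernel):
  [0] read 0x1F idx=21: raw=0x22007 flags P=1 W=1 U=1 S=0
  [1] read 0x22 idx=17: raw=0x23007 flags P=1 W=1 U=1 S=0
  [2] read 0x23 idx=15: raw=0x25007 flags P=1 W=1 U=1 S=0
  [3] read 0x25 idx=6: raw=0x29007 flags P=1 W=1 U=1 S=0
  → PA=0x2905D  (4 entries read)

Entries read for #1: 4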